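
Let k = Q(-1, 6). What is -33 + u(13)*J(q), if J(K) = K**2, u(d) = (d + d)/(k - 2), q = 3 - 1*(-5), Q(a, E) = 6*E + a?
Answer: 575/33 ≈ 17.424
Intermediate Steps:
Q(a, E) = a + 6*E
q = 8 (q = 3 + 5 = 8)
k = 35 (k = -1 + 6*6 = -1 + 36 = 35)
u(d) = 2*d/33 (u(d) = (d + d)/(35 - 2) = (2*d)/33 = (2*d)*(1/33) = 2*d/33)
-33 + u(13)*J(q) = -33 + ((2/33)*13)*8**2 = -33 + (26/33)*64 = -33 + 1664/33 = 575/33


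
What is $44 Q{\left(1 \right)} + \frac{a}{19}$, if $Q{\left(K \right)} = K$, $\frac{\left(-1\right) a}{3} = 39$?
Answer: $\frac{719}{19} \approx 37.842$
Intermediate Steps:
$a = -117$ ($a = \left(-3\right) 39 = -117$)
$44 Q{\left(1 \right)} + \frac{a}{19} = 44 \cdot 1 - \frac{117}{19} = 44 - \frac{117}{19} = \frac{719}{19}$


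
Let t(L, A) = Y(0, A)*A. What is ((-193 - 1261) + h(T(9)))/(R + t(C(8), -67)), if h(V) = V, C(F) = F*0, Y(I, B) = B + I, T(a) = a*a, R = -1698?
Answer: -1373/2791 ≈ -0.49194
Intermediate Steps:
T(a) = a**2
C(F) = 0
t(L, A) = A**2 (t(L, A) = (A + 0)*A = A*A = A**2)
((-193 - 1261) + h(T(9)))/(R + t(C(8), -67)) = ((-193 - 1261) + 9**2)/(-1698 + (-67)**2) = (-1454 + 81)/(-1698 + 4489) = -1373/2791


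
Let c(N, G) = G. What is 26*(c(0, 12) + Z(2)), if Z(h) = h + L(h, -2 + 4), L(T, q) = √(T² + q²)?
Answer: 364 + 52*√2 ≈ 437.54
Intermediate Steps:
Z(h) = h + √(4 + h²) (Z(h) = h + √(h² + (-2 + 4)²) = h + √(h² + 2²) = h + √(h² + 4) = h + √(4 + h²))
26*(c(0, 12) + Z(2)) = 26*(12 + (2 + √(4 + 2²))) = 26*(12 + (2 + √(4 + 4))) = 26*(12 + (2 + √8)) = 26*(12 + (2 + 2*√2)) = 26*(14 + 2*√2) = 364 + 52*√2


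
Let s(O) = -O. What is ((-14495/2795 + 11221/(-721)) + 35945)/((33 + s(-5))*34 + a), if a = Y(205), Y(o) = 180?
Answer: 159108507/6519488 ≈ 24.405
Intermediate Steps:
a = 180
((-14495/2795 + 11221/(-721)) + 35945)/((33 + s(-5))*34 + a) = ((-14495/2795 + 11221/(-721)) + 35945)/((33 - 1*(-5))*34 + 180) = ((-14495*1/2795 + 11221*(-1/721)) + 35945)/((33 + 5)*34 + 180) = ((-223/43 - 1603/103) + 35945)/(38*34 + 180) = (-91898/4429 + 35945)/(1292 + 180) = (159108507/4429)/1472 = (159108507/4429)*(1/1472) = 159108507/6519488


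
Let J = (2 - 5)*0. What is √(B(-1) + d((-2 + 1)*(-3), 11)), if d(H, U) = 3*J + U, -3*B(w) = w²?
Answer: 4*√6/3 ≈ 3.2660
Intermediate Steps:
B(w) = -w²/3
J = 0 (J = -3*0 = 0)
d(H, U) = U (d(H, U) = 3*0 + U = 0 + U = U)
√(B(-1) + d((-2 + 1)*(-3), 11)) = √(-⅓*(-1)² + 11) = √(-⅓*1 + 11) = √(-⅓ + 11) = √(32/3) = 4*√6/3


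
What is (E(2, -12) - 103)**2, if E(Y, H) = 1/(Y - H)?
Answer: 2076481/196 ≈ 10594.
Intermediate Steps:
(E(2, -12) - 103)**2 = (-1/(-12 - 1*2) - 103)**2 = (-1/(-12 - 2) - 103)**2 = (-1/(-14) - 103)**2 = (-1*(-1/14) - 103)**2 = (1/14 - 103)**2 = (-1441/14)**2 = 2076481/196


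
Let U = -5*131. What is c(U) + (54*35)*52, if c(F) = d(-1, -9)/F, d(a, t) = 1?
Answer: 64373399/655 ≈ 98280.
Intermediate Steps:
U = -655
c(F) = 1/F
c(U) + (54*35)*52 = 1/(-655) + (54*35)*52 = -1/655 + 1890*52 = -1/655 + 98280 = 64373399/655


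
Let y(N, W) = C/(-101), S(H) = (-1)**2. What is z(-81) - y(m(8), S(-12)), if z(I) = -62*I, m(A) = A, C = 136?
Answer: 507358/101 ≈ 5023.3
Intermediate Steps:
S(H) = 1
y(N, W) = -136/101 (y(N, W) = 136/(-101) = 136*(-1/101) = -136/101)
z(-81) - y(m(8), S(-12)) = -62*(-81) - 1*(-136/101) = 5022 + 136/101 = 507358/101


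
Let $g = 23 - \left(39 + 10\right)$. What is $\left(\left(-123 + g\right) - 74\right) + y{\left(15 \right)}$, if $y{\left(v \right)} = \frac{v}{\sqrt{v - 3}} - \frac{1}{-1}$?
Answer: $-222 + \frac{5 \sqrt{3}}{2} \approx -217.67$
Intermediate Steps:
$g = -26$ ($g = 23 - 49 = -26$)
$y{\left(v \right)} = 1 + \frac{v}{\sqrt{-3 + v}}$ ($y{\left(v \right)} = \frac{v}{\sqrt{-3 + v}} - -1 = \frac{v}{\sqrt{-3 + v}} + 1 = 1 + \frac{v}{\sqrt{-3 + v}}$)
$\left(\left(-123 + g\right) - 74\right) + y{\left(15 \right)} = \left(\left(-123 - 26\right) - 74\right) + \left(1 + \frac{15}{\sqrt{-3 + 15}}\right) = \left(-149 - 74\right) + \left(1 + \frac{15}{2 \sqrt{3}}\right) = -223 + \left(1 + 15 \frac{\sqrt{3}}{6}\right) = -223 + \left(1 + \frac{5 \sqrt{3}}{2}\right) = -222 + \frac{5 \sqrt{3}}{2}$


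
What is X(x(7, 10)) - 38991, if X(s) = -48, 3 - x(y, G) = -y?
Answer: -39039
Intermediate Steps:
x(y, G) = 3 + y (x(y, G) = 3 - (-1)*y = 3 + y)
X(x(7, 10)) - 38991 = -48 - 38991 = -39039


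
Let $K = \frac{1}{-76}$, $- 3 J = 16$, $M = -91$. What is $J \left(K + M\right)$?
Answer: $\frac{27668}{57} \approx 485.4$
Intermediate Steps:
$J = - \frac{16}{3}$ ($J = \left(- \frac{1}{3}\right) 16 = - \frac{16}{3} \approx -5.3333$)
$K = - \frac{1}{76} \approx -0.013158$
$J \left(K + M\right) = - \frac{16 \left(- \frac{1}{76} - 91\right)}{3} = \left(- \frac{16}{3}\right) \left(- \frac{6917}{76}\right) = \frac{27668}{57}$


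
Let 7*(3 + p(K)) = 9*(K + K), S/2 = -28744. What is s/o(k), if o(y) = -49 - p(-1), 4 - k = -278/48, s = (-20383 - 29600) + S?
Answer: 752297/304 ≈ 2474.7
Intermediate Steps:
S = -57488 (S = 2*(-28744) = -57488)
s = -107471 (s = (-20383 - 29600) - 57488 = -49983 - 57488 = -107471)
k = 235/24 (k = 4 - (-278)/48 = 4 - 1*(-139/24) = 4 + 139/24 = 235/24 ≈ 9.7917)
p(K) = -3 + 18*K/7 (p(K) = -3 + (9*(K + K))/7 = -3 + (9*(2*K))/7 = -3 + (18*K)/7 = -3 + 18*K/7)
o(y) = -304/7 (o(y) = -49 - (-3 + (18/7)*(-1)) = -49 - (-3 - 18/7) = -49 - 1*(-39/7) = -49 + 39/7 = -304/7)
s/o(k) = -107471/(-304/7) = -107471*(-7/304) = 752297/304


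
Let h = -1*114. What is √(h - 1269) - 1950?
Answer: -1950 + I*√1383 ≈ -1950.0 + 37.189*I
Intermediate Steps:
h = -114
√(h - 1269) - 1950 = √(-114 - 1269) - 1950 = √(-1383) - 1950 = I*√1383 - 1950 = -1950 + I*√1383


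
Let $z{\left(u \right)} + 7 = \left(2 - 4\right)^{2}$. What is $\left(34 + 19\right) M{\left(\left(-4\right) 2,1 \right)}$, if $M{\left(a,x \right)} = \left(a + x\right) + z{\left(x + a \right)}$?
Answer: $-530$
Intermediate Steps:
$z{\left(u \right)} = -3$ ($z{\left(u \right)} = -7 + \left(2 - 4\right)^{2} = -7 + \left(-2\right)^{2} = -7 + 4 = -3$)
$M{\left(a,x \right)} = -3 + a + x$ ($M{\left(a,x \right)} = \left(a + x\right) - 3 = -3 + a + x$)
$\left(34 + 19\right) M{\left(\left(-4\right) 2,1 \right)} = \left(34 + 19\right) \left(-3 - 8 + 1\right) = 53 \left(-3 - 8 + 1\right) = 53 \left(-10\right) = -530$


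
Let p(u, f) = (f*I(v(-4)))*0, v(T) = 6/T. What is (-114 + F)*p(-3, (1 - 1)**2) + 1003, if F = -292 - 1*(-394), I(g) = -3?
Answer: 1003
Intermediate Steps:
p(u, f) = 0 (p(u, f) = (f*(-3))*0 = -3*f*0 = 0)
F = 102 (F = -292 + 394 = 102)
(-114 + F)*p(-3, (1 - 1)**2) + 1003 = (-114 + 102)*0 + 1003 = -12*0 + 1003 = 0 + 1003 = 1003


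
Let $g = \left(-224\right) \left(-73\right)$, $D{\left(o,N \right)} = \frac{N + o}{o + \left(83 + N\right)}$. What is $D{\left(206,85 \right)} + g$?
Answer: $\frac{6115939}{374} \approx 16353.0$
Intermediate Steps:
$D{\left(o,N \right)} = \frac{N + o}{83 + N + o}$
$g = 16352$
$D{\left(206,85 \right)} + g = \frac{85 + 206}{83 + 85 + 206} + 16352 = \frac{1}{374} \cdot 291 + 16352 = \frac{291}{374} + 16352 = \frac{6115939}{374}$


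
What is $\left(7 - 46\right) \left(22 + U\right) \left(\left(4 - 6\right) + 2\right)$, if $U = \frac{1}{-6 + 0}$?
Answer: $0$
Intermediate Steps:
$U = - \frac{1}{6}$ ($U = \frac{1}{-6} = - \frac{1}{6} \approx -0.16667$)
$\left(7 - 46\right) \left(22 + U\right) \left(\left(4 - 6\right) + 2\right) = \left(7 - 46\right) \left(22 - \frac{1}{6}\right) \left(\left(4 - 6\right) + 2\right) = - 39 \frac{131 \left(-2 + 2\right)}{6} = - 39 \cdot \frac{131}{6} \cdot 0 = \left(-39\right) 0 = 0$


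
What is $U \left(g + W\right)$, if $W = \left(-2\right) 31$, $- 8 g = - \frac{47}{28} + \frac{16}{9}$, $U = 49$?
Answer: $- \frac{875119}{288} \approx -3038.6$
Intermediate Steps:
$g = - \frac{25}{2016}$ ($g = - \frac{- \frac{47}{28} + \frac{16}{9}}{8} = \left(- \frac{1}{8}\right) \frac{25}{252} = - \frac{25}{2016} \approx -0.012401$)
$W = -62$
$U \left(g + W\right) = 49 \left(- \frac{25}{2016} - 62\right) = 49 \left(- \frac{125017}{2016}\right) = - \frac{875119}{288}$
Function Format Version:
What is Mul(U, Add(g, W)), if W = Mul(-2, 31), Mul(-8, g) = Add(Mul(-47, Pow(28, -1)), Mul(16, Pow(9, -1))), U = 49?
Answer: Rational(-875119, 288) ≈ -3038.6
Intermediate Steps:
g = Rational(-25, 2016) (g = Mul(Rational(-1, 8), Add(Mul(-47, Pow(28, -1)), Mul(16, Pow(9, -1)))) = Mul(Rational(-1, 8), Add(Mul(-47, Rational(1, 28)), Mul(16, Rational(1, 9)))) = Mul(Rational(-1, 8), Add(Rational(-47, 28), Rational(16, 9))) = Mul(Rational(-1, 8), Rational(25, 252)) = Rational(-25, 2016) ≈ -0.012401)
W = -62
Mul(U, Add(g, W)) = Mul(49, Add(Rational(-25, 2016), -62)) = Mul(49, Rational(-125017, 2016)) = Rational(-875119, 288)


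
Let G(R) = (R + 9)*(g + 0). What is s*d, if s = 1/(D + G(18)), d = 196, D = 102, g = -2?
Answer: 49/12 ≈ 4.0833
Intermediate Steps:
G(R) = -18 - 2*R (G(R) = (R + 9)*(-2 + 0) = (9 + R)*(-2) = -18 - 2*R)
s = 1/48 (s = 1/(102 + (-18 - 2*18)) = 1/(102 + (-18 - 36)) = 1/(102 - 54) = 1/48 ≈ 0.020833)
s*d = (1/48)*196 = 49/12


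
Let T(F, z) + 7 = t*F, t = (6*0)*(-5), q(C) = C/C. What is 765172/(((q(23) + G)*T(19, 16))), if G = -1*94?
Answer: 765172/651 ≈ 1175.4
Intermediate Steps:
q(C) = 1
G = -94
t = 0 (t = 0*(-5) = 0)
T(F, z) = -7 (T(F, z) = -7 + 0*F = -7 + 0 = -7)
765172/(((q(23) + G)*T(19, 16))) = 765172/(((1 - 94)*(-7))) = 765172/((-93*(-7))) = 765172/651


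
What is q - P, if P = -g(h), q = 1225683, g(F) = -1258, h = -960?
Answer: 1224425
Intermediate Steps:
P = 1258 (P = -1*(-1258) = 1258)
q - P = 1225683 - 1*1258 = 1225683 - 1258 = 1224425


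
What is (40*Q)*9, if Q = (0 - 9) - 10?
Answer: -6840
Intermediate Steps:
Q = -19 (Q = -9 - 10 = -19)
(40*Q)*9 = (40*(-19))*9 = -760*9 = -6840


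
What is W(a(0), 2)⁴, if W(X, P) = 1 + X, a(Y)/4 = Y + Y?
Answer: 1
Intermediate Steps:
a(Y) = 8*Y (a(Y) = 4*(Y + Y) = 4*(2*Y) = 8*Y)
W(a(0), 2)⁴ = (1 + 8*0)⁴ = (1 + 0)⁴ = 1⁴ = 1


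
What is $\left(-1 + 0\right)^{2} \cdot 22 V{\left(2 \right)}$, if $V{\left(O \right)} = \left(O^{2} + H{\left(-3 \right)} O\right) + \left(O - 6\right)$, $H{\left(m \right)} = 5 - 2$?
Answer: $132$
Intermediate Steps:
$H{\left(m \right)} = 3$
$V{\left(O \right)} = -6 + O^{2} + 4 O$ ($V{\left(O \right)} = \left(O^{2} + 3 O\right) + \left(O - 6\right) = \left(O^{2} + 3 O\right) + \left(-6 + O\right) = -6 + O^{2} + 4 O$)
$\left(-1 + 0\right)^{2} \cdot 22 V{\left(2 \right)} = \left(-1 + 0\right)^{2} \cdot 22 \left(-6 + 2^{2} + 4 \cdot 2\right) = \left(-1\right)^{2} \cdot 22 \left(-6 + 4 + 8\right) = 1 \cdot 22 \cdot 6 = 22 \cdot 6 = 132$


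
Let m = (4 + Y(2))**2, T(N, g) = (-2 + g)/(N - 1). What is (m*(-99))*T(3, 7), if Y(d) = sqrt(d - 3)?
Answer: -7425/2 - 1980*I ≈ -3712.5 - 1980.0*I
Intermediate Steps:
Y(d) = sqrt(-3 + d)
T(N, g) = (-2 + g)/(-1 + N)
m = (4 + I)**2 (m = (4 + sqrt(-3 + 2))**2 = (4 + sqrt(-1))**2 = (4 + I)**2 ≈ 15.0 + 8.0*I)
(m*(-99))*T(3, 7) = ((4 + I)**2*(-99))*((-2 + 7)/(-1 + 3)) = (-99*(4 + I)**2)*(5/2) = (-99*(4 + I)**2)*((1/2)*5) = -99*(4 + I)**2*(5/2) = -495*(4 + I)**2/2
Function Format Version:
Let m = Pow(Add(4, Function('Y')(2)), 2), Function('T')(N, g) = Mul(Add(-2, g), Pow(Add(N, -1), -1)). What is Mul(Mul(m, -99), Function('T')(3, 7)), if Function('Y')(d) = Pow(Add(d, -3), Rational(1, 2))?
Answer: Add(Rational(-7425, 2), Mul(-1980, I)) ≈ Add(-3712.5, Mul(-1980.0, I))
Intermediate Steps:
Function('Y')(d) = Pow(Add(-3, d), Rational(1, 2))
Function('T')(N, g) = Mul(Pow(Add(-1, N), -1), Add(-2, g)) (Function('T')(N, g) = Mul(Add(-2, g), Pow(Add(-1, N), -1)) = Mul(Pow(Add(-1, N), -1), Add(-2, g)))
m = Pow(Add(4, I), 2) (m = Pow(Add(4, Pow(Add(-3, 2), Rational(1, 2))), 2) = Pow(Add(4, Pow(-1, Rational(1, 2))), 2) = Pow(Add(4, I), 2) ≈ Add(15.000, Mul(8.0000, I)))
Mul(Mul(m, -99), Function('T')(3, 7)) = Mul(Mul(Pow(Add(4, I), 2), -99), Mul(Pow(Add(-1, 3), -1), Add(-2, 7))) = Mul(Mul(-99, Pow(Add(4, I), 2)), Mul(Pow(2, -1), 5)) = Mul(Mul(-99, Pow(Add(4, I), 2)), Mul(Rational(1, 2), 5)) = Mul(Mul(-99, Pow(Add(4, I), 2)), Rational(5, 2)) = Mul(Rational(-495, 2), Pow(Add(4, I), 2))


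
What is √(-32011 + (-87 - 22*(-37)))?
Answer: 6*I*√869 ≈ 176.87*I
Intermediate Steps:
√(-32011 + (-87 - 22*(-37))) = √(-32011 + (-87 + 814)) = √(-32011 + 727) = √(-31284) = 6*I*√869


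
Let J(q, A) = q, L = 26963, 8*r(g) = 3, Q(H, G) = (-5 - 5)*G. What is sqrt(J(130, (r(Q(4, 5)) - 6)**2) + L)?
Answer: sqrt(27093) ≈ 164.60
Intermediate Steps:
Q(H, G) = -10*G
r(g) = 3/8 (r(g) = (1/8)*3 = 3/8)
sqrt(J(130, (r(Q(4, 5)) - 6)**2) + L) = sqrt(130 + 26963) = sqrt(27093)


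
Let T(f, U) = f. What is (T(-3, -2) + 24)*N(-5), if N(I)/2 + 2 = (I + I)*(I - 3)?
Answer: 3276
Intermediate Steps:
N(I) = -4 + 4*I*(-3 + I) (N(I) = -4 + 2*((I + I)*(I - 3)) = -4 + 2*((2*I)*(-3 + I)) = -4 + 2*(2*I*(-3 + I)) = -4 + 4*I*(-3 + I))
(T(-3, -2) + 24)*N(-5) = (-3 + 24)*(-4 - 12*(-5) + 4*(-5)²) = 21*(-4 + 60 + 4*25) = 21*(-4 + 60 + 100) = 21*156 = 3276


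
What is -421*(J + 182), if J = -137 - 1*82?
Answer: 15577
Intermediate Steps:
J = -219 (J = -137 - 82 = -219)
-421*(J + 182) = -421*(-219 + 182) = -421*(-37) = 15577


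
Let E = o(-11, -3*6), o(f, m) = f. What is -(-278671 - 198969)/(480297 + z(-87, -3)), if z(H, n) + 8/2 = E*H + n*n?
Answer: 477640/481259 ≈ 0.99248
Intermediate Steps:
E = -11
z(H, n) = -4 + n² - 11*H (z(H, n) = -4 + (-11*H + n*n) = -4 + (-11*H + n²) = -4 + (n² - 11*H) = -4 + n² - 11*H)
-(-278671 - 198969)/(480297 + z(-87, -3)) = -(-278671 - 198969)/(480297 + (-4 + (-3)² - 11*(-87))) = -(-477640)/(480297 + (-4 + 9 + 957)) = -(-477640)/(480297 + 962) = -(-477640)/481259 = -1*(-477640/481259) = 477640/481259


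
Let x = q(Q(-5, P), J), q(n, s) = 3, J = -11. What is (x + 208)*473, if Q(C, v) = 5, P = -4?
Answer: 99803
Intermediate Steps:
x = 3
(x + 208)*473 = (3 + 208)*473 = 211*473 = 99803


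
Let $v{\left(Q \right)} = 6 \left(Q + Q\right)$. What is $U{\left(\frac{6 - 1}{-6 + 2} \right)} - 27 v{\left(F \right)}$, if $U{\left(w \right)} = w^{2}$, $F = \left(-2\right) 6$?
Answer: $\frac{62233}{16} \approx 3889.6$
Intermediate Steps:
$F = -12$
$v{\left(Q \right)} = 12 Q$ ($v{\left(Q \right)} = 6 \cdot 2 Q = 12 Q$)
$U{\left(\frac{6 - 1}{-6 + 2} \right)} - 27 v{\left(F \right)} = \left(\frac{6 - 1}{-6 + 2}\right)^{2} - 27 \cdot 12 \left(-12\right) = \left(\frac{5}{-4}\right)^{2} - -3888 = \left(5 \left(- \frac{1}{4}\right)\right)^{2} + 3888 = \left(- \frac{5}{4}\right)^{2} + 3888 = \frac{25}{16} + 3888 = \frac{62233}{16}$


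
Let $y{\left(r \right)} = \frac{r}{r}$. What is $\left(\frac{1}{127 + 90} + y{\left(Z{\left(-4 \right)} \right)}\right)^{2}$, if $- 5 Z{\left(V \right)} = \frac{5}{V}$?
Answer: $\frac{47524}{47089} \approx 1.0092$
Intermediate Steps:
$Z{\left(V \right)} = - \frac{1}{V}$ ($Z{\left(V \right)} = - \frac{5 \frac{1}{V}}{5} = - \frac{1}{V}$)
$y{\left(r \right)} = 1$
$\left(\frac{1}{127 + 90} + y{\left(Z{\left(-4 \right)} \right)}\right)^{2} = \left(\frac{1}{127 + 90} + 1\right)^{2} = \left(\frac{1}{217} + 1\right)^{2} = \left(\frac{218}{217}\right)^{2} = \frac{47524}{47089}$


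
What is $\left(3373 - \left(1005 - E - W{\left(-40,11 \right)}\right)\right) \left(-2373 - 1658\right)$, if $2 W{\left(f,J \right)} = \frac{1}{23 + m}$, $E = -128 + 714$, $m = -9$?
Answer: $- \frac{333416103}{28} \approx -1.1908 \cdot 10^{7}$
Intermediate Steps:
$E = 586$
$W{\left(f,J \right)} = \frac{1}{28}$ ($W{\left(f,J \right)} = \frac{1}{2 \left(23 - 9\right)} = \frac{1}{2 \cdot 14} = \frac{1}{2} \cdot \frac{1}{14} = \frac{1}{28}$)
$\left(3373 - \left(1005 - E - W{\left(-40,11 \right)}\right)\right) \left(-2373 - 1658\right) = \left(3373 + \left(\left(\frac{1}{28} + 586\right) - 1005\right)\right) \left(-2373 - 1658\right) = \left(3373 + \left(\frac{16409}{28} - 1005\right)\right) \left(-4031\right) = \left(3373 - \frac{11731}{28}\right) \left(-4031\right) = \frac{82713}{28} \left(-4031\right) = - \frac{333416103}{28}$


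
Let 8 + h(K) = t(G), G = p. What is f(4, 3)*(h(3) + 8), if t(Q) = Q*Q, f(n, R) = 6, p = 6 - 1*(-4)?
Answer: 600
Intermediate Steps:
p = 10 (p = 6 + 4 = 10)
G = 10
t(Q) = Q**2
h(K) = 92 (h(K) = -8 + 10**2 = -8 + 100 = 92)
f(4, 3)*(h(3) + 8) = 6*(92 + 8) = 6*100 = 600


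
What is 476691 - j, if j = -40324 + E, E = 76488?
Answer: 440527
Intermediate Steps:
j = 36164 (j = -40324 + 76488 = 36164)
476691 - j = 476691 - 1*36164 = 476691 - 36164 = 440527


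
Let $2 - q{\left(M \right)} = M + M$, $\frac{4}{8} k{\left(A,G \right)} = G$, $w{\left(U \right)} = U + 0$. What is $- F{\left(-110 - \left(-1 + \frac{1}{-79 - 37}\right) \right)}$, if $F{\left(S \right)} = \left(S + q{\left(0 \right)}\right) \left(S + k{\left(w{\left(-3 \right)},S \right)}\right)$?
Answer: $- \frac{470736819}{13456} \approx -34983.0$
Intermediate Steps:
$w{\left(U \right)} = U$
$k{\left(A,G \right)} = 2 G$
$q{\left(M \right)} = 2 - 2 M$ ($q{\left(M \right)} = 2 - \left(M + M\right) = 2 - 2 M$)
$F{\left(S \right)} = 3 S \left(2 + S\right)$ ($F{\left(S \right)} = \left(S + \left(2 - 0\right)\right) \left(S + 2 S\right) = \left(S + \left(2 + 0\right)\right) 3 S = \left(S + 2\right) 3 S = \left(2 + S\right) 3 S = 3 S \left(2 + S\right)$)
$- F{\left(-110 - \left(-1 + \frac{1}{-79 - 37}\right) \right)} = - 3 \left(-110 - \left(-1 + \frac{1}{-79 - 37}\right)\right) \left(2 - \left(109 + \frac{1}{-79 - 37}\right)\right) = - 3 \left(-110 - \left(-1 + \frac{1}{-116}\right)\right) \left(2 - \frac{12643}{116}\right) = - 3 \left(-110 - \left(-1 - \frac{1}{116}\right)\right) \left(2 - \frac{12643}{116}\right) = - 3 \left(-110 - - \frac{117}{116}\right) \left(2 - \frac{12643}{116}\right) = - 3 \left(-110 + \frac{117}{116}\right) \left(2 + \left(-110 + \frac{117}{116}\right)\right) = - \frac{3 \left(-12643\right) \left(2 - \frac{12643}{116}\right)}{116} = - \frac{3 \left(-12643\right) \left(-12411\right)}{116 \cdot 116} = \left(-1\right) \frac{470736819}{13456} = - \frac{470736819}{13456}$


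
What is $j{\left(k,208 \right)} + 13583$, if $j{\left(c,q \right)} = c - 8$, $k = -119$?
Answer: $13456$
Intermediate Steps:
$j{\left(c,q \right)} = -8 + c$ ($j{\left(c,q \right)} = c - 8 = -8 + c$)
$j{\left(k,208 \right)} + 13583 = \left(-8 - 119\right) + 13583 = -127 + 13583 = 13456$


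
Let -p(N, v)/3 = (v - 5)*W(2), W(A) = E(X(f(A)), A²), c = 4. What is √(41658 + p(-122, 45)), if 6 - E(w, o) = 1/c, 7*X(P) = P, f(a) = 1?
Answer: 6*√1138 ≈ 202.41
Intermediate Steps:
X(P) = P/7
E(w, o) = 23/4 (E(w, o) = 6 - 1/4 = 6 - 1*¼ = 6 - ¼ = 23/4)
W(A) = 23/4
p(N, v) = 345/4 - 69*v/4 (p(N, v) = -3*(v - 5)*23/4 = -3*(-5 + v)*23/4 = -3*(-115/4 + 23*v/4) = 345/4 - 69*v/4)
√(41658 + p(-122, 45)) = √(41658 + (345/4 - 69/4*45)) = √(41658 + (345/4 - 3105/4)) = √(41658 - 690) = √40968 = 6*√1138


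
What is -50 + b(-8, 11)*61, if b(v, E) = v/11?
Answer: -1038/11 ≈ -94.364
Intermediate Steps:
b(v, E) = v/11 (b(v, E) = v*(1/11) = v/11)
-50 + b(-8, 11)*61 = -50 + ((1/11)*(-8))*61 = -50 - 8/11*61 = -50 - 488/11 = -1038/11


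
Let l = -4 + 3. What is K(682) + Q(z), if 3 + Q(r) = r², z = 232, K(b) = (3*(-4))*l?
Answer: 53833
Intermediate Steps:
l = -1
K(b) = 12 (K(b) = (3*(-4))*(-1) = -12*(-1) = 12)
Q(r) = -3 + r²
K(682) + Q(z) = 12 + (-3 + 232²) = 12 + (-3 + 53824) = 12 + 53821 = 53833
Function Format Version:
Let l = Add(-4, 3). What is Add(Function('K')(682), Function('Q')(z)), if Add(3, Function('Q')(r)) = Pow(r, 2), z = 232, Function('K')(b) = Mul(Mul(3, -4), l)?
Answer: 53833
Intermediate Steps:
l = -1
Function('K')(b) = 12 (Function('K')(b) = Mul(Mul(3, -4), -1) = Mul(-12, -1) = 12)
Function('Q')(r) = Add(-3, Pow(r, 2))
Add(Function('K')(682), Function('Q')(z)) = Add(12, Add(-3, Pow(232, 2))) = Add(12, Add(-3, 53824)) = Add(12, 53821) = 53833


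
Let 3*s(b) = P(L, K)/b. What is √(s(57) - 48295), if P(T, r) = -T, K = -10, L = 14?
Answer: I*√156910721/57 ≈ 219.76*I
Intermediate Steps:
s(b) = -14/(3*b) (s(b) = ((-1*14)/b)/3 = (-14/b)/3 = -14/(3*b))
√(s(57) - 48295) = √(-14/3/57 - 48295) = √(-14/3*1/57 - 48295) = √(-14/171 - 48295) = √(-8258459/171) = I*√156910721/57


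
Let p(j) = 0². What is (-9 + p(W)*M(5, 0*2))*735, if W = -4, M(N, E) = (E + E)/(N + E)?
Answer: -6615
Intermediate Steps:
M(N, E) = 2*E/(E + N) (M(N, E) = (2*E)/(E + N) = 2*E/(E + N))
p(j) = 0
(-9 + p(W)*M(5, 0*2))*735 = (-9 + 0*(2*(0*2)/(0*2 + 5)))*735 = (-9 + 0*(2*0/(0 + 5)))*735 = (-9 + 0*(2*0/5))*735 = (-9 + 0*(2*0*(⅕)))*735 = (-9 + 0*0)*735 = (-9 + 0)*735 = -9*735 = -6615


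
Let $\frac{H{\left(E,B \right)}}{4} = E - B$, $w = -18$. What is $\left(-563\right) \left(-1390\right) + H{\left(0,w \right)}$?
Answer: $782642$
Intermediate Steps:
$H{\left(E,B \right)} = - 4 B + 4 E$ ($H{\left(E,B \right)} = 4 \left(E - B\right) = - 4 B + 4 E$)
$\left(-563\right) \left(-1390\right) + H{\left(0,w \right)} = \left(-563\right) \left(-1390\right) + \left(\left(-4\right) \left(-18\right) + 4 \cdot 0\right) = 782570 + \left(72 + 0\right) = 782570 + 72 = 782642$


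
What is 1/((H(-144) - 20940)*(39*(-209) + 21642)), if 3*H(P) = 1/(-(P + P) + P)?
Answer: -48/13560072421 ≈ -3.5398e-9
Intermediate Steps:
H(P) = -1/(3*P) (H(P) = 1/(3*(-(P + P) + P)) = 1/(3*(-2*P + P)) = 1/(3*((-P))) = (-1/P)/3 = -1/(3*P))
1/((H(-144) - 20940)*(39*(-209) + 21642)) = 1/((-⅓/(-144) - 20940)*(39*(-209) + 21642)) = 1/((-⅓*(-1/144) - 20940)*(-8151 + 21642)) = 1/((1/432 - 20940)*13491) = 1/(-9046079/432*13491) = 1/(-13560072421/48) = -48/13560072421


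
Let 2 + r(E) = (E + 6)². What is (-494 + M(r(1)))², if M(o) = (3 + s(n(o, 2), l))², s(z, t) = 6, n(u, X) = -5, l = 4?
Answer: 170569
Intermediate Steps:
r(E) = -2 + (6 + E)² (r(E) = -2 + (E + 6)² = -2 + (6 + E)²)
M(o) = 81 (M(o) = (3 + 6)² = 9² = 81)
(-494 + M(r(1)))² = (-494 + 81)² = (-413)² = 170569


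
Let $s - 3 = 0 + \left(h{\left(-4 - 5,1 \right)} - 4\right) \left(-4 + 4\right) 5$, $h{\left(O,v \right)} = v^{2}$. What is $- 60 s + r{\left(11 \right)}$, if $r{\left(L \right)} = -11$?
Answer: $-191$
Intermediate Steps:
$s = 3$ ($s = 3 + \left(0 + \left(1^{2} - 4\right) \left(-4 + 4\right) 5\right) = 3 + \left(0 + \left(1 - 4\right) 0 \cdot 5\right) = 3 + \left(0 + \left(-3\right) 0 \cdot 5\right) = 3 + \left(0 + 0 \cdot 5\right) = 3 + \left(0 + 0\right) = 3 + 0 = 3$)
$- 60 s + r{\left(11 \right)} = \left(-60\right) 3 - 11 = -180 - 11 = -191$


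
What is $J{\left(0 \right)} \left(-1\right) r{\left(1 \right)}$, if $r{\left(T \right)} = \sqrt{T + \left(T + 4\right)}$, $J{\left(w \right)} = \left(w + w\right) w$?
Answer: $0$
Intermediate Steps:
$J{\left(w \right)} = 2 w^{2}$ ($J{\left(w \right)} = 2 w w = 2 w^{2}$)
$r{\left(T \right)} = \sqrt{4 + 2 T}$ ($r{\left(T \right)} = \sqrt{T + \left(4 + T\right)} = \sqrt{4 + 2 T}$)
$J{\left(0 \right)} \left(-1\right) r{\left(1 \right)} = 2 \cdot 0^{2} \left(-1\right) \sqrt{4 + 2 \cdot 1} = 2 \cdot 0 \left(-1\right) \sqrt{4 + 2} = 0 \left(-1\right) \sqrt{6} = 0 \sqrt{6} = 0$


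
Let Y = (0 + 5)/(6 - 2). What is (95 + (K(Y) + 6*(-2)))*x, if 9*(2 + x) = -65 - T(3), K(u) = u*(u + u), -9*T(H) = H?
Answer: -21359/27 ≈ -791.07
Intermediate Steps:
T(H) = -H/9
Y = 5/4 ≈ 1.2500
K(u) = 2*u² (K(u) = u*(2*u) = 2*u²)
x = -248/27 (x = -2 + (-65 - (-1)*3/9)/9 = -2 + (-65 - 1*(-⅓))/9 = -2 + (-65 + ⅓)/9 = -2 + (⅑)*(-194/3) = -2 - 194/27 = -248/27 ≈ -9.1852)
(95 + (K(Y) + 6*(-2)))*x = (95 + (2*(5/4)² + 6*(-2)))*(-248/27) = (95 + (2*(25/16) - 12))*(-248/27) = (95 + (25/8 - 12))*(-248/27) = (95 - 71/8)*(-248/27) = (689/8)*(-248/27) = -21359/27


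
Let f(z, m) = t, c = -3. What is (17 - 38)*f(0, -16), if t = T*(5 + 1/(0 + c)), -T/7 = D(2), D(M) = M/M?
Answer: 686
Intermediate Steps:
D(M) = 1
T = -7 (T = -7*1 = -7)
t = -98/3 (t = -7*(5 + 1/(0 - 3)) = -7*(5 + 1/(-3)) = -7*(5 - ⅓) = -7*14/3 = -98/3 ≈ -32.667)
f(z, m) = -98/3
(17 - 38)*f(0, -16) = (17 - 38)*(-98/3) = -21*(-98/3) = 686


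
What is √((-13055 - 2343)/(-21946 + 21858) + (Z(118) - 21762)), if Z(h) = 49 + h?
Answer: I*√10367291/22 ≈ 146.36*I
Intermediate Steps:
√((-13055 - 2343)/(-21946 + 21858) + (Z(118) - 21762)) = √((-13055 - 2343)/(-21946 + 21858) + ((49 + 118) - 21762)) = √(-15398/(-88) + (167 - 21762)) = √(-15398*(-1/88) - 21595) = √(7699/44 - 21595) = √(-942481/44) = I*√10367291/22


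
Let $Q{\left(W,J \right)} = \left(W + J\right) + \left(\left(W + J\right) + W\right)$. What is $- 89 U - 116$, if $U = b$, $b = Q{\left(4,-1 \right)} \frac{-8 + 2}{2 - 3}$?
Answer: $-5456$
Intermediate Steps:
$Q{\left(W,J \right)} = 2 J + 3 W$ ($Q{\left(W,J \right)} = \left(J + W\right) + \left(\left(J + W\right) + W\right) = \left(J + W\right) + \left(J + 2 W\right) = 2 J + 3 W$)
$b = 60$ ($b = \left(2 \left(-1\right) + 3 \cdot 4\right) \frac{-8 + 2}{2 - 3} = \left(-2 + 12\right) \left(- \frac{6}{-1}\right) = 10 \left(\left(-6\right) \left(-1\right)\right) = 10 \cdot 6 = 60$)
$U = 60$
$- 89 U - 116 = \left(-89\right) 60 - 116 = -5340 - 116 = -5456$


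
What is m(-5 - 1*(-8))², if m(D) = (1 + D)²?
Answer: 256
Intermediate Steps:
m(-5 - 1*(-8))² = ((1 + (-5 - 1*(-8)))²)² = ((1 + (-5 + 8))²)² = ((1 + 3)²)² = (4²)² = 16² = 256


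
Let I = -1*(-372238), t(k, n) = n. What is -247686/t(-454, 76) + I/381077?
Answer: -47179573867/14480926 ≈ -3258.1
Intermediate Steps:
I = 372238
-247686/t(-454, 76) + I/381077 = -247686/76 + 372238/381077 = -247686*1/76 + 372238*(1/381077) = -123843/38 + 372238/381077 = -47179573867/14480926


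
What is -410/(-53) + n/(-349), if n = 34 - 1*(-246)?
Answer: 128250/18497 ≈ 6.9336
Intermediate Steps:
n = 280 (n = 34 + 246 = 280)
-410/(-53) + n/(-349) = -410/(-53) + 280/(-349) = -410*(-1/53) + 280*(-1/349) = 410/53 - 280/349 = 128250/18497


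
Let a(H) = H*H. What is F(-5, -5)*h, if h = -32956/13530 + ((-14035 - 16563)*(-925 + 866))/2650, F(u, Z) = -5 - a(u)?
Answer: -221255746/10865 ≈ -20364.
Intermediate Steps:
a(H) = H²
F(u, Z) = -5 - u²
h = 110627873/162975 (h = -32956*1/13530 - 30598*(-59)*(1/2650) = -1498/615 + 1805282*(1/2650) = -1498/615 + 902641/1325 = 110627873/162975 ≈ 678.80)
F(-5, -5)*h = (-5 - 1*(-5)²)*(110627873/162975) = (-5 - 1*25)*(110627873/162975) = (-5 - 25)*(110627873/162975) = -30*110627873/162975 = -221255746/10865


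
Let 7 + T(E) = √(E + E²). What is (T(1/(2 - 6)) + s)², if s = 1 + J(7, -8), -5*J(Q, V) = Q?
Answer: 21829/400 - 37*I*√3/10 ≈ 54.573 - 6.4086*I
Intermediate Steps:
J(Q, V) = -Q/5
T(E) = -7 + √(E + E²)
s = -⅖ (s = 1 - ⅕*7 = 1 - 7/5 = -⅖ ≈ -0.40000)
(T(1/(2 - 6)) + s)² = ((-7 + √((1 + 1/(2 - 6))/(2 - 6))) - ⅖)² = ((-7 + √((1 + 1/(-4))/(-4))) - ⅖)² = ((-7 + √(-(1 - ¼)/4)) - ⅖)² = ((-7 + √(-¼*¾)) - ⅖)² = ((-7 + √(-3/16)) - ⅖)² = ((-7 + I*√3/4) - ⅖)² = (-37/5 + I*√3/4)²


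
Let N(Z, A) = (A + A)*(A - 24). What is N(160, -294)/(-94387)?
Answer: -186984/94387 ≈ -1.9810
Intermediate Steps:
N(Z, A) = 2*A*(-24 + A) (N(Z, A) = (2*A)*(-24 + A) = 2*A*(-24 + A))
N(160, -294)/(-94387) = (2*(-294)*(-24 - 294))/(-94387) = (2*(-294)*(-318))*(-1/94387) = 186984*(-1/94387) = -186984/94387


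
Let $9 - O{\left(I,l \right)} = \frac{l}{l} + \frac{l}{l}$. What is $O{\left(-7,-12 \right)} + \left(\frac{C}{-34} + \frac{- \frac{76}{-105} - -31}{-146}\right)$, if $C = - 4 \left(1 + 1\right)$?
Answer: $\frac{1828963}{260610} \approx 7.018$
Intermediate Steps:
$C = -8$ ($C = \left(-4\right) 2 = -8$)
$O{\left(I,l \right)} = 7$ ($O{\left(I,l \right)} = 9 - \left(\frac{l}{l} + \frac{l}{l}\right) = 9 - \left(1 + 1\right) = 9 - 2 = 7$)
$O{\left(-7,-12 \right)} + \left(\frac{C}{-34} + \frac{- \frac{76}{-105} - -31}{-146}\right) = 7 + \left(- \frac{8}{-34} + \frac{- \frac{76}{-105} - -31}{-146}\right) = 7 + \left(\left(-8\right) \left(- \frac{1}{34}\right) + \left(\left(-76\right) \left(- \frac{1}{105}\right) + 31\right) \left(- \frac{1}{146}\right)\right) = 7 + \left(\frac{4}{17} + \left(\frac{76}{105} + 31\right) \left(- \frac{1}{146}\right)\right) = 7 + \left(\frac{4}{17} + \frac{3331}{105} \left(- \frac{1}{146}\right)\right) = 7 + \left(\frac{4}{17} - \frac{3331}{15330}\right) = 7 + \frac{4693}{260610} = \frac{1828963}{260610}$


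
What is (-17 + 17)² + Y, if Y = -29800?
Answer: -29800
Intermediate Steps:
(-17 + 17)² + Y = (-17 + 17)² - 29800 = 0² - 29800 = 0 - 29800 = -29800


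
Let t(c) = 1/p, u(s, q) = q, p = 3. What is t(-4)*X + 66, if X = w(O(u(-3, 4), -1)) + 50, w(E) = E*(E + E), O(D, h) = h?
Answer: 250/3 ≈ 83.333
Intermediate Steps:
w(E) = 2*E² (w(E) = E*(2*E) = 2*E²)
t(c) = ⅓ (t(c) = 1/3 = ⅓)
X = 52 (X = 2*(-1)² + 50 = 2*1 + 50 = 2 + 50 = 52)
t(-4)*X + 66 = (⅓)*52 + 66 = 52/3 + 66 = 250/3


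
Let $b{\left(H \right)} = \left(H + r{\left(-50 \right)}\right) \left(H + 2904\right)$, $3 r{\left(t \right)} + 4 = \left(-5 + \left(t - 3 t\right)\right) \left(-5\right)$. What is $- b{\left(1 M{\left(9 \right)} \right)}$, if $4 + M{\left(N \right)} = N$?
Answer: $\frac{1349776}{3} \approx 4.4993 \cdot 10^{5}$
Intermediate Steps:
$M{\left(N \right)} = -4 + N$
$r{\left(t \right)} = 7 + \frac{10 t}{3}$ ($r{\left(t \right)} = - \frac{4}{3} + \frac{\left(-5 + \left(t - 3 t\right)\right) \left(-5\right)}{3} = - \frac{4}{3} + \frac{\left(-5 - 2 t\right) \left(-5\right)}{3} = - \frac{4}{3} + \frac{25 + 10 t}{3} = - \frac{4}{3} + \left(\frac{25}{3} + \frac{10 t}{3}\right) = 7 + \frac{10 t}{3}$)
$b{\left(H \right)} = \left(2904 + H\right) \left(- \frac{479}{3} + H\right)$ ($b{\left(H \right)} = \left(H + \left(7 + \frac{10}{3} \left(-50\right)\right)\right) \left(H + 2904\right) = \left(H + \left(7 - \frac{500}{3}\right)\right) \left(2904 + H\right) = \left(H - \frac{479}{3}\right) \left(2904 + H\right) = \left(- \frac{479}{3} + H\right) \left(2904 + H\right) = \left(2904 + H\right) \left(- \frac{479}{3} + H\right)$)
$- b{\left(1 M{\left(9 \right)} \right)} = - (-463672 + \left(1 \left(-4 + 9\right)\right)^{2} + \frac{8233 \cdot 1 \left(-4 + 9\right)}{3}) = - (-463672 + \left(1 \cdot 5\right)^{2} + \frac{8233 \cdot 1 \cdot 5}{3}) = - (-463672 + 5^{2} + \frac{8233}{3} \cdot 5) = - (-463672 + 25 + \frac{41165}{3}) = \left(-1\right) \left(- \frac{1349776}{3}\right) = \frac{1349776}{3}$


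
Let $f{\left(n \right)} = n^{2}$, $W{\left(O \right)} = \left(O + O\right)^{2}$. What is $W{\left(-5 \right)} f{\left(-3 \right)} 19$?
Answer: $17100$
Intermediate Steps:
$W{\left(O \right)} = 4 O^{2}$ ($W{\left(O \right)} = \left(2 O\right)^{2} = 4 O^{2}$)
$W{\left(-5 \right)} f{\left(-3 \right)} 19 = 4 \left(-5\right)^{2} \left(-3\right)^{2} \cdot 19 = 4 \cdot 25 \cdot 9 \cdot 19 = 100 \cdot 9 \cdot 19 = 900 \cdot 19 = 17100$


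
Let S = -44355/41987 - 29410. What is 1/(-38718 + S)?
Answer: -41987/2860534691 ≈ -1.4678e-5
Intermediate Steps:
S = -1234882025/41987 (S = -44355*1/41987 - 29410 = -44355/41987 - 29410 = -1234882025/41987 ≈ -29411.)
1/(-38718 + S) = 1/(-38718 - 1234882025/41987) = 1/(-2860534691/41987) = -41987/2860534691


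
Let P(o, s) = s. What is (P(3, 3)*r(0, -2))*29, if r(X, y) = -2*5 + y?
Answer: -1044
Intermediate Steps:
r(X, y) = -10 + y
(P(3, 3)*r(0, -2))*29 = (3*(-10 - 2))*29 = (3*(-12))*29 = -36*29 = -1044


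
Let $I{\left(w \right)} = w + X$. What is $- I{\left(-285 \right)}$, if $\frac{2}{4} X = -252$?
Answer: $789$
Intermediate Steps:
$X = -504$ ($X = 2 \left(-252\right) = -504$)
$I{\left(w \right)} = -504 + w$ ($I{\left(w \right)} = w - 504 = -504 + w$)
$- I{\left(-285 \right)} = - (-504 - 285) = \left(-1\right) \left(-789\right) = 789$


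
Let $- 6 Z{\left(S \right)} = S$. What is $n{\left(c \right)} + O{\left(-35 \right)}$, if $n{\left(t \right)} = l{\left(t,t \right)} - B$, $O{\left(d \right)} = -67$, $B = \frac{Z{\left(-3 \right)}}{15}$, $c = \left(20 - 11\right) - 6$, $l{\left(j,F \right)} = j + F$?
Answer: $- \frac{1831}{30} \approx -61.033$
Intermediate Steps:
$l{\left(j,F \right)} = F + j$
$Z{\left(S \right)} = - \frac{S}{6}$
$c = 3$ ($c = 9 - 6 = 3$)
$B = \frac{1}{30}$ ($B = \frac{\left(- \frac{1}{6}\right) \left(-3\right)}{15} = \frac{1}{2} \cdot \frac{1}{15} = \frac{1}{30} \approx 0.033333$)
$n{\left(t \right)} = - \frac{1}{30} + 2 t$ ($n{\left(t \right)} = \left(t + t\right) - \frac{1}{30} = 2 t - \frac{1}{30} = - \frac{1}{30} + 2 t$)
$n{\left(c \right)} + O{\left(-35 \right)} = \left(- \frac{1}{30} + 2 \cdot 3\right) - 67 = \left(- \frac{1}{30} + 6\right) - 67 = \frac{179}{30} - 67 = - \frac{1831}{30}$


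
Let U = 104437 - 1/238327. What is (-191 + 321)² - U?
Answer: -20862430598/238327 ≈ -87537.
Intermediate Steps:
U = 24890156898/238327 (U = 104437 - 1*1/238327 = 104437 - 1/238327 = 24890156898/238327 ≈ 1.0444e+5)
(-191 + 321)² - U = (-191 + 321)² - 1*24890156898/238327 = 130² - 24890156898/238327 = 16900 - 24890156898/238327 = -20862430598/238327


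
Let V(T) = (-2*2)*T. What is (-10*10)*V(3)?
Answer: 1200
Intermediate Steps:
V(T) = -4*T
(-10*10)*V(3) = (-10*10)*(-4*3) = -100*(-12) = 1200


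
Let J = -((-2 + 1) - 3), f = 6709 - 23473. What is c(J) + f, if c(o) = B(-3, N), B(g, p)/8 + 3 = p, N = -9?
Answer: -16860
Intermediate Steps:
f = -16764
B(g, p) = -24 + 8*p
J = 4 (J = -(-1 - 3) = -1*(-4) = 4)
c(o) = -96 (c(o) = -24 + 8*(-9) = -24 - 72 = -96)
c(J) + f = -96 - 16764 = -16860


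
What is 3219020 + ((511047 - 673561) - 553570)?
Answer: 2502936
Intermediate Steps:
3219020 + ((511047 - 673561) - 553570) = 3219020 + (-162514 - 553570) = 3219020 - 716084 = 2502936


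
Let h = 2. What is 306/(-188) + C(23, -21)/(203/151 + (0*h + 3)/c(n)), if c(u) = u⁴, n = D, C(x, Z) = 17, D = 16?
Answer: 13778153795/1250600534 ≈ 11.017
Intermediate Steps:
n = 16
306/(-188) + C(23, -21)/(203/151 + (0*h + 3)/c(n)) = 306/(-188) + 17/(203/151 + (0*2 + 3)/(16⁴)) = 306*(-1/188) + 17/(203*(1/151) + (0 + 3)/65536) = -153/94 + 17/(203/151 + 3*(1/65536)) = -153/94 + 17/(203/151 + 3/65536) = -153/94 + 17/(13304261/9895936) = -153/94 + 17*(9895936/13304261) = -153/94 + 168230912/13304261 = 13778153795/1250600534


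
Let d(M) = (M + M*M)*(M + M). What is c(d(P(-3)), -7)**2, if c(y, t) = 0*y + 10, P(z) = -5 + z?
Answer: 100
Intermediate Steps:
d(M) = 2*M*(M + M**2) (d(M) = (M + M**2)*(2*M) = 2*M*(M + M**2))
c(y, t) = 10 (c(y, t) = 0 + 10 = 10)
c(d(P(-3)), -7)**2 = 10**2 = 100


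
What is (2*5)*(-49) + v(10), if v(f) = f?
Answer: -480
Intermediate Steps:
(2*5)*(-49) + v(10) = (2*5)*(-49) + 10 = 10*(-49) + 10 = -490 + 10 = -480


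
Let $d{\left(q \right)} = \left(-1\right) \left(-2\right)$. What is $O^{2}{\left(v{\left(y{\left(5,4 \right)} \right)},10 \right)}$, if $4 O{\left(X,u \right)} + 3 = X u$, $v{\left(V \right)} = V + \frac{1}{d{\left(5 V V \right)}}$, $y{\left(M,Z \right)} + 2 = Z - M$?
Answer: $49$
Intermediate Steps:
$d{\left(q \right)} = 2$
$y{\left(M,Z \right)} = -2 + Z - M$ ($y{\left(M,Z \right)} = -2 - \left(M - Z\right) = -2 + Z - M$)
$v{\left(V \right)} = \frac{1}{2} + V$ ($v{\left(V \right)} = V + \frac{1}{2} = \frac{1}{2} + V$)
$O{\left(X,u \right)} = - \frac{3}{4} + \frac{X u}{4}$
$O^{2}{\left(v{\left(y{\left(5,4 \right)} \right)},10 \right)} = \left(- \frac{3}{4} + \frac{1}{4} \left(\frac{1}{2} - 3\right) 10\right)^{2} = \left(- \frac{3}{4} + \frac{1}{4} \left(- \frac{5}{2}\right) 10\right)^{2} = \left(- \frac{3}{4} - \frac{25}{4}\right)^{2} = \left(-7\right)^{2} = 49$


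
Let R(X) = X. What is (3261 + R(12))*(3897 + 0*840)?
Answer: 12754881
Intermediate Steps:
(3261 + R(12))*(3897 + 0*840) = (3261 + 12)*(3897 + 0*840) = 3273*(3897 + 0) = 3273*3897 = 12754881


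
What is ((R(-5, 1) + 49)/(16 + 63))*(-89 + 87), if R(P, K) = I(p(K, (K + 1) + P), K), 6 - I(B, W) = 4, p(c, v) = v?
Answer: -102/79 ≈ -1.2911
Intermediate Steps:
I(B, W) = 2 (I(B, W) = 6 - 1*4 = 6 - 4 = 2)
R(P, K) = 2
((R(-5, 1) + 49)/(16 + 63))*(-89 + 87) = ((2 + 49)/(16 + 63))*(-89 + 87) = (51/79)*(-2) = -102/79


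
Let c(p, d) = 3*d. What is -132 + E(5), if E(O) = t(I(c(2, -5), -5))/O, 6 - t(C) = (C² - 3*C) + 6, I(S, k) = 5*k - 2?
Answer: -294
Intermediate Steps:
I(S, k) = -2 + 5*k
t(C) = -C² + 3*C (t(C) = 6 - ((C² - 3*C) + 6) = 6 - (6 + C² - 3*C) = 6 + (-6 - C² + 3*C) = -C² + 3*C)
E(O) = -810/O (E(O) = ((-2 + 5*(-5))*(3 - (-2 + 5*(-5))))/O = ((-2 - 25)*(3 - (-2 - 25)))/O = (-27*(3 - 1*(-27)))/O = (-27*(3 + 27))/O = (-27*30)/O = -810/O)
-132 + E(5) = -132 - 810/5 = -132 - 810*⅕ = -132 - 162 = -294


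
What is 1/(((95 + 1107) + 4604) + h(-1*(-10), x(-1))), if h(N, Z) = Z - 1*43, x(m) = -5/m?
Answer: 1/5768 ≈ 0.00017337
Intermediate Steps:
h(N, Z) = -43 + Z (h(N, Z) = Z - 43 = -43 + Z)
1/(((95 + 1107) + 4604) + h(-1*(-10), x(-1))) = 1/(((95 + 1107) + 4604) + (-43 - 5/(-1))) = 1/((1202 + 4604) + (-43 - 5*(-1))) = 1/(5806 + (-43 + 5)) = 1/(5806 - 38) = 1/5768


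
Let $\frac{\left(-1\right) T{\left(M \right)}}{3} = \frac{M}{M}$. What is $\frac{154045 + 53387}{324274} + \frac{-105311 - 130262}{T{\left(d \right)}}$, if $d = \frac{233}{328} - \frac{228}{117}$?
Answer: $\frac{38195410649}{486411} \approx 78525.0$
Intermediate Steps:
$d = - \frac{15841}{12792}$ ($d = 233 \cdot \frac{1}{328} - \frac{76}{39} = \frac{233}{328} - \frac{76}{39} = - \frac{15841}{12792} \approx -1.2384$)
$T{\left(M \right)} = -3$ ($T{\left(M \right)} = - 3 \frac{M}{M} = \left(-3\right) 1 = -3$)
$\frac{154045 + 53387}{324274} + \frac{-105311 - 130262}{T{\left(d \right)}} = \frac{154045 + 53387}{324274} + \frac{-105311 - 130262}{-3} = 207432 \cdot \frac{1}{324274} - - \frac{235573}{3} = \frac{103716}{162137} + \frac{235573}{3} = \frac{38195410649}{486411}$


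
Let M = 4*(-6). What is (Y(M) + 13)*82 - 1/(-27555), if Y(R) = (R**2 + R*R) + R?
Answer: 2578100911/27555 ≈ 93562.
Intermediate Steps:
M = -24
Y(R) = R + 2*R**2 (Y(R) = (R**2 + R**2) + R = 2*R**2 + R = R + 2*R**2)
(Y(M) + 13)*82 - 1/(-27555) = (-24*(1 + 2*(-24)) + 13)*82 - 1/(-27555) = (-24*(1 - 48) + 13)*82 - 1*(-1/27555) = (-24*(-47) + 13)*82 + 1/27555 = (1128 + 13)*82 + 1/27555 = 1141*82 + 1/27555 = 93562 + 1/27555 = 2578100911/27555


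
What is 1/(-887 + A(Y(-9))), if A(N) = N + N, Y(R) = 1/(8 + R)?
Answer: -1/889 ≈ -0.0011249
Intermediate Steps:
A(N) = 2*N
1/(-887 + A(Y(-9))) = 1/(-887 + 2/(8 - 9)) = 1/(-887 + 2/(-1)) = 1/(-887 + 2*(-1)) = 1/(-887 - 2) = 1/(-889) = -1/889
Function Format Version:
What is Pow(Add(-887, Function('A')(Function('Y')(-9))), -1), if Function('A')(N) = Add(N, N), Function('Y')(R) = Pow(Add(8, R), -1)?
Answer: Rational(-1, 889) ≈ -0.0011249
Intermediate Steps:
Function('A')(N) = Mul(2, N)
Pow(Add(-887, Function('A')(Function('Y')(-9))), -1) = Pow(Add(-887, Mul(2, Pow(Add(8, -9), -1))), -1) = Pow(Add(-887, Mul(2, Pow(-1, -1))), -1) = Pow(Add(-887, Mul(2, -1)), -1) = Pow(Add(-887, -2), -1) = Pow(-889, -1) = Rational(-1, 889)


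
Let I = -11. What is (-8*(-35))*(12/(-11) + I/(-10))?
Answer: 28/11 ≈ 2.5455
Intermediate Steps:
(-8*(-35))*(12/(-11) + I/(-10)) = (-8*(-35))*(12/(-11) - 11/(-10)) = 280*(12*(-1/11) - 11*(-⅒)) = 280*(-12/11 + 11/10) = 280*(1/110) = 28/11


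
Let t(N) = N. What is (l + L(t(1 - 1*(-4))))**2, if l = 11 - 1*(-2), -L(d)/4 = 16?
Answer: 2601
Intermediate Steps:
L(d) = -64 (L(d) = -4*16 = -64)
l = 13 (l = 11 + 2 = 13)
(l + L(t(1 - 1*(-4))))**2 = (13 - 64)**2 = (-51)**2 = 2601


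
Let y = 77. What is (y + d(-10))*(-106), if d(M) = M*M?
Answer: -18762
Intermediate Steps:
d(M) = M**2
(y + d(-10))*(-106) = (77 + (-10)**2)*(-106) = (77 + 100)*(-106) = 177*(-106) = -18762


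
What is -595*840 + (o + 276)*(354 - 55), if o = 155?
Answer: -370931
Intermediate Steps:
-595*840 + (o + 276)*(354 - 55) = -595*840 + (155 + 276)*(354 - 55) = -499800 + 431*299 = -499800 + 128869 = -370931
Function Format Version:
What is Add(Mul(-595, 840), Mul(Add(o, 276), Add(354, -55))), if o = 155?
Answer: -370931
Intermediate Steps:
Add(Mul(-595, 840), Mul(Add(o, 276), Add(354, -55))) = Add(Mul(-595, 840), Mul(Add(155, 276), Add(354, -55))) = Add(-499800, Mul(431, 299)) = Add(-499800, 128869) = -370931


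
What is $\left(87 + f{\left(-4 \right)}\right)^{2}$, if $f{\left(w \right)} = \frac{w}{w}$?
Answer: $7744$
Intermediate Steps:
$f{\left(w \right)} = 1$
$\left(87 + f{\left(-4 \right)}\right)^{2} = \left(87 + 1\right)^{2} = 88^{2} = 7744$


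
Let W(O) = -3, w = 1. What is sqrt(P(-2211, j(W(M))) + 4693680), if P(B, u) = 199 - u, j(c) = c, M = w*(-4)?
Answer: sqrt(4693882) ≈ 2166.5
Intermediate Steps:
M = -4 (M = 1*(-4) = -4)
sqrt(P(-2211, j(W(M))) + 4693680) = sqrt((199 - 1*(-3)) + 4693680) = sqrt((199 + 3) + 4693680) = sqrt(202 + 4693680) = sqrt(4693882)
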